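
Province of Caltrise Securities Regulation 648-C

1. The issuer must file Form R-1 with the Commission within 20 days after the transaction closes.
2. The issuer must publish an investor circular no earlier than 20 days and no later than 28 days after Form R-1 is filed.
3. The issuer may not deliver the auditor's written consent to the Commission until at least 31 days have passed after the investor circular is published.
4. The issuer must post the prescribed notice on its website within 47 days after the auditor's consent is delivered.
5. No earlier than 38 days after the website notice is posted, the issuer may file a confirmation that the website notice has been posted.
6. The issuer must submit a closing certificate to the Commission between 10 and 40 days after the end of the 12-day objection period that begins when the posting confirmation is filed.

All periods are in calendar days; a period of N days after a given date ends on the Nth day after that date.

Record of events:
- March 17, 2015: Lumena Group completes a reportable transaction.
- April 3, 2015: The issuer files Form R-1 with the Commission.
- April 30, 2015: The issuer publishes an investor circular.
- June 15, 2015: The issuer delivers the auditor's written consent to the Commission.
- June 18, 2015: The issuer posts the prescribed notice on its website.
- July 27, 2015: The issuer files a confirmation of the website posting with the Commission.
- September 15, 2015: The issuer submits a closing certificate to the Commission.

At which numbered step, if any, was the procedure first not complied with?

None — every step was satisfied

Step 1: 20 days after March 17, 2015 (when the transaction closes) is April 6, 2015; April 3, 2015 is within that limit.
Step 2: the window is 20–28 days after April 3, 2015 (when Form R-1 is filed), so April 23, 2015 through May 1, 2015; done April 30, 2015, which is between those dates.
Step 3: the earliest permitted date is 31 days after April 30, 2015 (when the investor circular is published), i.e. May 31, 2015; done June 15, 2015 — permitted.
Step 4: 47 days after June 15, 2015 (when the auditor's consent is delivered) is August 1, 2015; done June 18, 2015 — timely.
Step 5: the earliest permitted date is 38 days after June 18, 2015 (when the website notice is posted), i.e. July 26, 2015; July 27, 2015 is on or after that date.
Step 6: the window is 10–40 days after August 8, 2015 (end of the 12-day objection period, which began when the posting confirmation is filed on July 27, 2015), so August 18, 2015 through September 17, 2015; done September 15, 2015, which is between those dates.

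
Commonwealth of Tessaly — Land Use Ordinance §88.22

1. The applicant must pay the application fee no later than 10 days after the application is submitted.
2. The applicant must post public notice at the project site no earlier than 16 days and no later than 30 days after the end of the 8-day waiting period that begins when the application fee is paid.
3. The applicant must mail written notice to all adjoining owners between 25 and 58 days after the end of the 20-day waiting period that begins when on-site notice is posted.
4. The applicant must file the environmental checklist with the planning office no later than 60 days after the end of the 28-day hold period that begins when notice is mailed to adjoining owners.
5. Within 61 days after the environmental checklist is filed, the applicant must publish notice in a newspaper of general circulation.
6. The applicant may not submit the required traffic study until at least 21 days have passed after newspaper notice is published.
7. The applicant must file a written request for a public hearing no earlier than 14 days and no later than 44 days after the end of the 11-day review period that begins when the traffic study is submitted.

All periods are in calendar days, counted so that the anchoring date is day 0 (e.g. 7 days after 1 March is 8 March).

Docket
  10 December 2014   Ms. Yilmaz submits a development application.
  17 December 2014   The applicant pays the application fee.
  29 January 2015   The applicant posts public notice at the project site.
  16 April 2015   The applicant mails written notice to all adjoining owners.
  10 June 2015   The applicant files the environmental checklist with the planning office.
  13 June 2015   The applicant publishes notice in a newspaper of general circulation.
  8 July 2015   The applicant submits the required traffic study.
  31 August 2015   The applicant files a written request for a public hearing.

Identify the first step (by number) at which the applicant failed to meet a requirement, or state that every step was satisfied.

Step 2

Step 1 — counting 10 days from 10 December 2014 (when the application is submitted) gives a deadline of 20 December 2014; done 17 December 2014 — timely.
Step 2 — 16 and 30 days from 25 December 2014 (end of the 8-day waiting period, which began when the application fee is paid on 17 December 2014) are 10 January 2015 and 24 January 2015 respectively; 29 January 2015 is 5 days past the end of the window.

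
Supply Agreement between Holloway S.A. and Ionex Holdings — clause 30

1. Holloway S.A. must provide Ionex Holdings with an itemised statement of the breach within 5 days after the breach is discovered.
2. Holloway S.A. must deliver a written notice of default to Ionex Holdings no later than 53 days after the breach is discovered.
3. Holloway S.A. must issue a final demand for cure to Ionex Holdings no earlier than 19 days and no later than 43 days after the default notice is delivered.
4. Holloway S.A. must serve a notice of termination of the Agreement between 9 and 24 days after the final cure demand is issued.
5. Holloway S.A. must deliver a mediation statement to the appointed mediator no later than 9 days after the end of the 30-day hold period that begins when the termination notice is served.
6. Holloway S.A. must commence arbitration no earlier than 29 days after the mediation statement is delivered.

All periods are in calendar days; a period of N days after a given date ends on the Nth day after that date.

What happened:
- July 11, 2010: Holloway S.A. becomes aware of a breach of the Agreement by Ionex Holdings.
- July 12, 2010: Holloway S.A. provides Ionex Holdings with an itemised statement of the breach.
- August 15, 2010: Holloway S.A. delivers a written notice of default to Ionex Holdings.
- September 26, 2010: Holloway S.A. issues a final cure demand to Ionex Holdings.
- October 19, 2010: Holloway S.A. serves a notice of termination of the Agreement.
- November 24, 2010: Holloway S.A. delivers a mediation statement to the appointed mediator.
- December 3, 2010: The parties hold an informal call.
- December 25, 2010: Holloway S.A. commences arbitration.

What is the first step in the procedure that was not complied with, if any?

Step 1: 5 days after July 11, 2010 (when the breach is discovered) is July 16, 2010; done July 12, 2010 — timely.
Step 2: 53 days after July 11, 2010 (when the breach is discovered) is September 2, 2010; done August 15, 2010 — timely.
Step 3: the window is 19–43 days after August 15, 2010 (when the default notice is delivered), so September 3, 2010 through September 27, 2010; done September 26, 2010, which is between those dates.
Step 4: the window is 9–24 days after September 26, 2010 (when the final cure demand is issued), so October 5, 2010 through October 20, 2010; done October 19, 2010 — within the window.
Step 5: 9 days after November 18, 2010 (end of the 30-day hold period, which began when the termination notice is served on October 19, 2010) is November 27, 2010; done November 24, 2010 — timely.
Step 6: the earliest permitted date is 29 days after November 24, 2010 (when the mediation statement is delivered), i.e. December 23, 2010; done December 25, 2010, after the minimum wait.

None — every step was satisfied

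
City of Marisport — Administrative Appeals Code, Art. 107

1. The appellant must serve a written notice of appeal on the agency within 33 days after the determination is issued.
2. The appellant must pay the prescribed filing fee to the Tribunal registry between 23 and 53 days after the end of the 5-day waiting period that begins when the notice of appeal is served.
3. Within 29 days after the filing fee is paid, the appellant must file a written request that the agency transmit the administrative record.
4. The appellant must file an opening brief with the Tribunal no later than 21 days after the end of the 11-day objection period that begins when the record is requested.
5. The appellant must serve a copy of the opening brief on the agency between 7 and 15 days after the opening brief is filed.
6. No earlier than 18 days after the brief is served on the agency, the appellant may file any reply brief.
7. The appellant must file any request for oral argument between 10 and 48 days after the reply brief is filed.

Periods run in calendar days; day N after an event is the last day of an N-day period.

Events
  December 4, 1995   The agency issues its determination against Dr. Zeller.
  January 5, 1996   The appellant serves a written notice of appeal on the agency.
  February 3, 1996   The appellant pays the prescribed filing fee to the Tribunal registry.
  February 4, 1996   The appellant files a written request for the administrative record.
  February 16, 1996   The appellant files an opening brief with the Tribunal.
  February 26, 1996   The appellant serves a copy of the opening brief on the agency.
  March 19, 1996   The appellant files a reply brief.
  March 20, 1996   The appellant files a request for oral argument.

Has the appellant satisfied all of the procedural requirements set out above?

No

(1) due by December 4, 1995 + 33 days = January 6, 1996; completed January 5, 1996, before the deadline.
(2) the permitted window runs from January 10, 1996 + 23 = February 2, 1996 to January 10, 1996 + 53 = March 3, 1996; done February 3, 1996 — within the window.
(3) due by February 3, 1996 + 29 days = March 3, 1996; done February 4, 1996 — timely.
(4) due by February 15, 1996 + 21 days = March 7, 1996; done February 16, 1996 — timely.
(5) the permitted window runs from February 16, 1996 + 7 = February 23, 1996 to February 16, 1996 + 15 = March 2, 1996; done February 26, 1996 — within the window.
(6) permitted from February 26, 1996 + 18 days = March 15, 1996 onward; done March 19, 1996 — permitted.
(7) the permitted window runs from March 19, 1996 + 10 = March 29, 1996 to March 19, 1996 + 48 = May 6, 1996; done March 20, 1996 — 9 days before the window opened.
The analysis stops there.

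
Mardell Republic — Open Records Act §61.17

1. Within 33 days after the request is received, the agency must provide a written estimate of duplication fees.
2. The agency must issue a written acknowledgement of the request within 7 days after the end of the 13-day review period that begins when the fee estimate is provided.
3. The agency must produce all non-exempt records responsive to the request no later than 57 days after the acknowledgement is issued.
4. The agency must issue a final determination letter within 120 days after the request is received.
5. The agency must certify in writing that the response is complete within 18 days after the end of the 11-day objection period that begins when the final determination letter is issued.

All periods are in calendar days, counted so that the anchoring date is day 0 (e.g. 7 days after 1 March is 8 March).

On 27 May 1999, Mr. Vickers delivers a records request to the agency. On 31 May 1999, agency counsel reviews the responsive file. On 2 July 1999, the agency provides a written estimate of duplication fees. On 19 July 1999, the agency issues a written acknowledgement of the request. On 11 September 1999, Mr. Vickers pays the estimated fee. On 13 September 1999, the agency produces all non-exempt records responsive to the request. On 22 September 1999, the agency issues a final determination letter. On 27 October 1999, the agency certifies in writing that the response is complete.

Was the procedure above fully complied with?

Step 1: 33 days after 27 May 1999 (when the request is received) is 29 June 1999; 2 July 1999 misses that deadline by 3 days.
The procedure was therefore not followed at step 1.

No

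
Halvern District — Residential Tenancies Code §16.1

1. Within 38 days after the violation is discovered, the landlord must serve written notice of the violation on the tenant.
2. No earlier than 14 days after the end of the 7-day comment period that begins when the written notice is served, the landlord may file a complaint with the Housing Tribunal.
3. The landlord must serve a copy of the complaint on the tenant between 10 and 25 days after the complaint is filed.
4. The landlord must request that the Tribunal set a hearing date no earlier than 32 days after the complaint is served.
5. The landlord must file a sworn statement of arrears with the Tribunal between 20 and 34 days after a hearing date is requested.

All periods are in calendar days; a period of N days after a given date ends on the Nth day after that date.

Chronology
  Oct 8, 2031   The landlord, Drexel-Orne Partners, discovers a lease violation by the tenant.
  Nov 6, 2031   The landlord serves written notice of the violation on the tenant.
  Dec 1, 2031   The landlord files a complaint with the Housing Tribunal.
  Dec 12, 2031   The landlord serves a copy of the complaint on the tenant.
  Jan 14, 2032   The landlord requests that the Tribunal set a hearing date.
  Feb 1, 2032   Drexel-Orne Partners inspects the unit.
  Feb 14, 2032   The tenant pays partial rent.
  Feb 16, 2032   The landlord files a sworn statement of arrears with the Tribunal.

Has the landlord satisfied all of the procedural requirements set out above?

Step 1: 38 days after Oct 8, 2031 (when the violation is discovered) is Nov 15, 2031; completed Nov 6, 2031, before the deadline.
Step 2: the earliest permitted date is 14 days after Nov 13, 2031 (end of the 7-day comment period, which began when the written notice is served on Nov 6, 2031), i.e. Nov 27, 2031; Dec 1, 2031 is on or after that date.
Step 3: the window is 10–25 days after Dec 1, 2031 (when the complaint is filed), so Dec 11, 2031 through Dec 26, 2031; done Dec 12, 2031, which is between those dates.
Step 4: the earliest permitted date is 32 days after Dec 12, 2031 (when the complaint is served), i.e. Jan 13, 2032; done Jan 14, 2032 — permitted.
Step 5: the window is 20–34 days after Jan 14, 2032 (when a hearing date is requested), so Feb 3, 2032 through Feb 17, 2032; Feb 16, 2032 falls inside that range.

Yes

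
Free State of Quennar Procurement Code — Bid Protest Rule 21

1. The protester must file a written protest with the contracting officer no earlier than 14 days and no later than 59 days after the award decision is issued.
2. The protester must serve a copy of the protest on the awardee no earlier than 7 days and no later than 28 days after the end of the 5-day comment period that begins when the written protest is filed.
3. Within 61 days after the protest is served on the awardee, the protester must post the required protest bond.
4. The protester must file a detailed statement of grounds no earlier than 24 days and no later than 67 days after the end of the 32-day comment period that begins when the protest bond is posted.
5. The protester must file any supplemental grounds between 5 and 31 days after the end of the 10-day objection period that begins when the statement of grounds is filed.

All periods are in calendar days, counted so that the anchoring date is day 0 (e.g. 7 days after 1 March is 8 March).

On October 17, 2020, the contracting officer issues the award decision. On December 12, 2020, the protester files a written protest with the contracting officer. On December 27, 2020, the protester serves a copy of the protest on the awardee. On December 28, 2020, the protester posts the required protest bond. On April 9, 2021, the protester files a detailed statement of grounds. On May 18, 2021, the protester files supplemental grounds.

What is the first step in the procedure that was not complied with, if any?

Step 1: the window is 14–59 days after October 17, 2020 (when the award decision is issued), so October 31, 2020 through December 15, 2020; December 12, 2020 falls inside that range.
Step 2: the window is 7–28 days after December 17, 2020 (end of the 5-day comment period, which began when the written protest is filed on December 12, 2020), so December 24, 2020 through January 14, 2021; December 27, 2020 falls inside that range.
Step 3: 61 days after December 27, 2020 (when the protest is served on the awardee) is February 26, 2021; completed December 28, 2020, before the deadline.
Step 4: the window is 24–67 days after January 29, 2021 (end of the 32-day comment period, which began when the protest bond is posted on December 28, 2020), so February 22, 2021 through April 6, 2021; April 9, 2021 is 3 days past the end of the window.

Step 4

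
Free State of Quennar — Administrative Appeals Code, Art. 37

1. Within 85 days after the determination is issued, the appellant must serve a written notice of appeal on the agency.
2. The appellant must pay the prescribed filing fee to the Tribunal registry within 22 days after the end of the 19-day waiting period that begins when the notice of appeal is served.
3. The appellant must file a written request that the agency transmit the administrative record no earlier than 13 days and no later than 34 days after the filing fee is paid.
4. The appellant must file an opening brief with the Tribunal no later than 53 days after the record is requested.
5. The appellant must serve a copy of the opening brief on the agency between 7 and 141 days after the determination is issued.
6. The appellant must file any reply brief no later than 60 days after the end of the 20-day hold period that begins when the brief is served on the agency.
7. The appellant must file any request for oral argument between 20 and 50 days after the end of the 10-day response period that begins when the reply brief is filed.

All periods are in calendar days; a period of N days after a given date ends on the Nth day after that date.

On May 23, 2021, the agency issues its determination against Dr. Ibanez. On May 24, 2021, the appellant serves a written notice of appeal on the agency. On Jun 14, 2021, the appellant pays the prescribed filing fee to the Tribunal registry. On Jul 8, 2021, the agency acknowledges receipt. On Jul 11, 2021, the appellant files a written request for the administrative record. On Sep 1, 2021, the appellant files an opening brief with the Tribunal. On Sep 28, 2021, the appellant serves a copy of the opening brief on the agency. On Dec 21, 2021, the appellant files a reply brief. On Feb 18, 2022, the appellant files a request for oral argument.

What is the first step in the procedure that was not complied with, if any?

Step 6

(1) due by May 23, 2021 + 85 days = Aug 16, 2021; May 24, 2021 is within that limit.
(2) due by Jun 12, 2021 + 22 days = Jul 4, 2021; done Jun 14, 2021 — timely.
(3) the permitted window runs from Jun 14, 2021 + 13 = Jun 27, 2021 to Jun 14, 2021 + 34 = Jul 18, 2021; done Jul 11, 2021 — within the window.
(4) due by Jul 11, 2021 + 53 days = Sep 2, 2021; Sep 1, 2021 is within that limit.
(5) the permitted window runs from May 23, 2021 + 7 = May 30, 2021 to May 23, 2021 + 141 = Oct 11, 2021; done Sep 28, 2021 — within the window.
(6) due by Oct 18, 2021 + 60 days = Dec 17, 2021; not done until Dec 21, 2021, 4 days after the deadline.
The analysis stops there.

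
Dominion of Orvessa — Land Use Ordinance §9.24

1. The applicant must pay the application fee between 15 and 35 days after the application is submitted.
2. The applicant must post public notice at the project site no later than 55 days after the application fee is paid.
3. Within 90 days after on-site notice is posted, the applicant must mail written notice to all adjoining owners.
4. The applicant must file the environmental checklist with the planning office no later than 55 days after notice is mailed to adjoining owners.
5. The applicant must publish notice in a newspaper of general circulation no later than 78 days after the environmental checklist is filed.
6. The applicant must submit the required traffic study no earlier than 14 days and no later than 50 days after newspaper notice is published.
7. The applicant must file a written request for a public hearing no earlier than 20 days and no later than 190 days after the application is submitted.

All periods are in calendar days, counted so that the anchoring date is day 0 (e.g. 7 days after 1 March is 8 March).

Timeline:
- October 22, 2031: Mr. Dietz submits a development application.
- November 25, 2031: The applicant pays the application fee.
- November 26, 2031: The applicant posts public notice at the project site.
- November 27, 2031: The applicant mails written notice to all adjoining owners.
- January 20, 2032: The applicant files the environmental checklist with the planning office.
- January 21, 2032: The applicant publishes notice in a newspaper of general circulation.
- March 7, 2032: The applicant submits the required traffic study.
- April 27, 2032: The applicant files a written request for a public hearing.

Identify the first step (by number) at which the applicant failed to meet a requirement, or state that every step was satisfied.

None — every step was satisfied

Step 1: the window is 15–35 days after October 22, 2031 (when the application is submitted), so November 6, 2031 through November 26, 2031; done November 25, 2031, which is between those dates.
Step 2: 55 days after November 25, 2031 (when the application fee is paid) is January 19, 2032; November 26, 2031 is within that limit.
Step 3: 90 days after November 26, 2031 (when on-site notice is posted) is February 24, 2032; done November 27, 2031 — timely.
Step 4: 55 days after November 27, 2031 (when notice is mailed to adjoining owners) is January 21, 2032; completed January 20, 2032, before the deadline.
Step 5: 78 days after January 20, 2032 (when the environmental checklist is filed) is April 7, 2032; January 21, 2032 is within that limit.
Step 6: the window is 14–50 days after January 21, 2032 (when newspaper notice is published), so February 4, 2032 through March 11, 2032; March 7, 2032 falls inside that range.
Step 7: the window is 20–190 days after October 22, 2031 (when the application is submitted), so November 11, 2031 through April 29, 2032; done April 27, 2032 — within the window.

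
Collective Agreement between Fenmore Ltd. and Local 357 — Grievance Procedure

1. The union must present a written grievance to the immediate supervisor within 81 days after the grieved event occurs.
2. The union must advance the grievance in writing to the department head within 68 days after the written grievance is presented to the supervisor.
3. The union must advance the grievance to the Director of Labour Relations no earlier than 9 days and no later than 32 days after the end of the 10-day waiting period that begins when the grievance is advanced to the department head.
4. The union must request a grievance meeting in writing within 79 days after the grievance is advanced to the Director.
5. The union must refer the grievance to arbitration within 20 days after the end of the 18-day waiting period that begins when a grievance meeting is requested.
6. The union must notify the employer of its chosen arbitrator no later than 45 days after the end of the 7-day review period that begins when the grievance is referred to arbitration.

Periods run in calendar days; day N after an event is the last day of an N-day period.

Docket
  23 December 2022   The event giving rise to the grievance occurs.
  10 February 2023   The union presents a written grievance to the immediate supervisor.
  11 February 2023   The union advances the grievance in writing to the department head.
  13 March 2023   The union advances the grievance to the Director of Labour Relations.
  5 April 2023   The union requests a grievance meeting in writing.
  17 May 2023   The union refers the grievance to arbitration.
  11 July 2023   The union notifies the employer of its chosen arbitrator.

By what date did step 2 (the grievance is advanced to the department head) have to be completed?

19 April 2023

Step 2 runs from 10 February 2023, when the written grievance is presented to the supervisor. 68 days after 10 February 2023 is 19 April 2023.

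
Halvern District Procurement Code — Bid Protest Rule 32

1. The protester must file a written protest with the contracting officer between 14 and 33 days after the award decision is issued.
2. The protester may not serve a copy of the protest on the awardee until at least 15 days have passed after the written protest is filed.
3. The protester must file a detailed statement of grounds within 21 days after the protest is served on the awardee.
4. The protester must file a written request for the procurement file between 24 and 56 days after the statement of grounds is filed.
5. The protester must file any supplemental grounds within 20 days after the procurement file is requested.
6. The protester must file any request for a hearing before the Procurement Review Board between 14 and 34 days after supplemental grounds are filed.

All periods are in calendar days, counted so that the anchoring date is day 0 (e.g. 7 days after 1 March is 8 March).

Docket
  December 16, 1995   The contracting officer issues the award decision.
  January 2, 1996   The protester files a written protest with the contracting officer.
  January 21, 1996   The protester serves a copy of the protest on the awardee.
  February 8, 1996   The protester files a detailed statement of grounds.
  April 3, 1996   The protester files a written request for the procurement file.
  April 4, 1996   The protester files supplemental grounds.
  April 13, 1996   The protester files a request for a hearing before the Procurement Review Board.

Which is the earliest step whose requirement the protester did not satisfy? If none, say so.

Step 6

Step 1: the window is 14–33 days after December 16, 1995 (when the award decision is issued), so December 30, 1995 through January 18, 1996; done January 2, 1996 — within the window.
Step 2: the earliest permitted date is 15 days after January 2, 1996 (when the written protest is filed), i.e. January 17, 1996; January 21, 1996 is on or after that date.
Step 3: 21 days after January 21, 1996 (when the protest is served on the awardee) is February 11, 1996; done February 8, 1996 — timely.
Step 4: the window is 24–56 days after February 8, 1996 (when the statement of grounds is filed), so March 3, 1996 through April 4, 1996; April 3, 1996 falls inside that range.
Step 5: 20 days after April 3, 1996 (when the procurement file is requested) is April 23, 1996; done April 4, 1996 — timely.
Step 6: the window is 14–34 days after April 4, 1996 (when supplemental grounds are filed), so April 18, 1996 through May 8, 1996; done April 13, 1996 — 5 days before the window opened.
The analysis stops there.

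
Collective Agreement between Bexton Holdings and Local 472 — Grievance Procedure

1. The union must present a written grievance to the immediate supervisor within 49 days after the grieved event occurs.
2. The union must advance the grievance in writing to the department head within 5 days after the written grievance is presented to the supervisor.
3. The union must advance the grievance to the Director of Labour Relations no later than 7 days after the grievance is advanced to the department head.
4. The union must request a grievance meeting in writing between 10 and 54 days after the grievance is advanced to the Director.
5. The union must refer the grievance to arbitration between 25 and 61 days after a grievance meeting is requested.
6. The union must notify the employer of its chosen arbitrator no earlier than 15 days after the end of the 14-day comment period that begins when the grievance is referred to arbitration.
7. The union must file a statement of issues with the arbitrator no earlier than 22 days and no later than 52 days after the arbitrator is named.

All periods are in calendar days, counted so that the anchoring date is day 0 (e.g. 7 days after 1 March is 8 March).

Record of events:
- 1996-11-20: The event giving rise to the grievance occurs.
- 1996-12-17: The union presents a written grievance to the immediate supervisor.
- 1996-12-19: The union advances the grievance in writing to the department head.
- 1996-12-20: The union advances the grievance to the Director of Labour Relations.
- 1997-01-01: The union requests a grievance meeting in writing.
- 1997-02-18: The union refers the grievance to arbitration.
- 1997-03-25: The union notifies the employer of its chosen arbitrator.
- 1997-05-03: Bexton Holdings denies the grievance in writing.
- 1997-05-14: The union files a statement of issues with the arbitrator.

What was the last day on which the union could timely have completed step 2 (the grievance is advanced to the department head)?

Step 2 runs from 1996-12-17, when the written grievance is presented to the supervisor. 5 days after 1996-12-17 is 1996-12-22.

1996-12-22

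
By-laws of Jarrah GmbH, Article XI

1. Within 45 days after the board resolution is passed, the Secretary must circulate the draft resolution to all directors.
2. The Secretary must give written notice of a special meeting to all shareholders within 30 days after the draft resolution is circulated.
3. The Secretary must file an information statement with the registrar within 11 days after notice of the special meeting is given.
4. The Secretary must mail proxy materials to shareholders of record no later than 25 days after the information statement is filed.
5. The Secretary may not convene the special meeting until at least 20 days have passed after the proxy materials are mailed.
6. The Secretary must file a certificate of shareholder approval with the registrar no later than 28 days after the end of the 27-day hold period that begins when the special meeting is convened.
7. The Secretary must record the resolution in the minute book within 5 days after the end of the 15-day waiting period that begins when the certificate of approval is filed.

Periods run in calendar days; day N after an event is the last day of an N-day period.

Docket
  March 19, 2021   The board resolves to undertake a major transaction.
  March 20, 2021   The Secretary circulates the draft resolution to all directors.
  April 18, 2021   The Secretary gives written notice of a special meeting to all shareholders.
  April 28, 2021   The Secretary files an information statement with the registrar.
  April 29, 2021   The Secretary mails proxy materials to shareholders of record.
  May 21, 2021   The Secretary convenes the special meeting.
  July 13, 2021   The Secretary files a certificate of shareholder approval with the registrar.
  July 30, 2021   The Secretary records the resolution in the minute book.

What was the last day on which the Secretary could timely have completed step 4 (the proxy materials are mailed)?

May 23, 2021

Step 4 runs from April 28, 2021, when the information statement is filed. 25 days after April 28, 2021 is May 23, 2021.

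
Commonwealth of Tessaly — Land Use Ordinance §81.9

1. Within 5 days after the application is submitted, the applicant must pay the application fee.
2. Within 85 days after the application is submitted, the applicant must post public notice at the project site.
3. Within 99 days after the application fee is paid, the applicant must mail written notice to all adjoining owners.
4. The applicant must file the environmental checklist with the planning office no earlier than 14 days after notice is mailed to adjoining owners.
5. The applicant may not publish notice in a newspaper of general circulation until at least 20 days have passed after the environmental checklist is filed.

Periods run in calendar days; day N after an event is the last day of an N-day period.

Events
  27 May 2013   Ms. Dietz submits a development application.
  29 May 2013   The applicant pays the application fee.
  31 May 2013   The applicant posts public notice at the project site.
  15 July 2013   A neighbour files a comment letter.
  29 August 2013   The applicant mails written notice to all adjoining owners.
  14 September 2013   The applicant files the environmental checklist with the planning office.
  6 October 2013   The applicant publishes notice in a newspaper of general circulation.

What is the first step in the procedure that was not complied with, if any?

(1) due by 27 May 2013 + 5 days = 1 June 2013; done 29 May 2013 — timely.
(2) due by 27 May 2013 + 85 days = 20 August 2013; 31 May 2013 is within that limit.
(3) due by 29 May 2013 + 99 days = 5 September 2013; done 29 August 2013 — timely.
(4) permitted from 29 August 2013 + 14 days = 12 September 2013 onward; done 14 September 2013 — permitted.
(5) permitted from 14 September 2013 + 20 days = 4 October 2013 onward; 6 October 2013 is on or after that date.

None — every step was satisfied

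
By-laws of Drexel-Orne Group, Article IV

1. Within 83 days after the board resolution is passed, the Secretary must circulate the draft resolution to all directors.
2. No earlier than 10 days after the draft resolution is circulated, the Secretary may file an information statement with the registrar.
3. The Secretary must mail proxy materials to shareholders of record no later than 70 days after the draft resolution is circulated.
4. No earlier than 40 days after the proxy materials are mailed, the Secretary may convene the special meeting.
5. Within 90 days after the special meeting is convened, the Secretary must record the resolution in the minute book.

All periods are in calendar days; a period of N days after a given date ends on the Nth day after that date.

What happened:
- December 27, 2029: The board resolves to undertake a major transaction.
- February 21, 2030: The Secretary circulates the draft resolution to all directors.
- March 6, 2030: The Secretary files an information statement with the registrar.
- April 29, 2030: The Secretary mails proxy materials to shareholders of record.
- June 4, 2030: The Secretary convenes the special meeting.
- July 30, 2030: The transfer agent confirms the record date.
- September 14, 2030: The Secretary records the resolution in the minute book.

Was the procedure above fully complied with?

No

Step 1: 83 days after December 27, 2029 (when the board resolution is passed) is March 20, 2030; February 21, 2030 is within that limit.
Step 2: the earliest permitted date is 10 days after February 21, 2030 (when the draft resolution is circulated), i.e. March 3, 2030; done March 6, 2030, after the minimum wait.
Step 3: 70 days after February 21, 2030 (when the draft resolution is circulated) is May 2, 2030; done April 29, 2030 — timely.
Step 4: the earliest permitted date is 40 days after April 29, 2030 (when the proxy materials are mailed), i.e. June 8, 2030; done June 4, 2030 — 4 days too early.
That is the first point of non-compliance.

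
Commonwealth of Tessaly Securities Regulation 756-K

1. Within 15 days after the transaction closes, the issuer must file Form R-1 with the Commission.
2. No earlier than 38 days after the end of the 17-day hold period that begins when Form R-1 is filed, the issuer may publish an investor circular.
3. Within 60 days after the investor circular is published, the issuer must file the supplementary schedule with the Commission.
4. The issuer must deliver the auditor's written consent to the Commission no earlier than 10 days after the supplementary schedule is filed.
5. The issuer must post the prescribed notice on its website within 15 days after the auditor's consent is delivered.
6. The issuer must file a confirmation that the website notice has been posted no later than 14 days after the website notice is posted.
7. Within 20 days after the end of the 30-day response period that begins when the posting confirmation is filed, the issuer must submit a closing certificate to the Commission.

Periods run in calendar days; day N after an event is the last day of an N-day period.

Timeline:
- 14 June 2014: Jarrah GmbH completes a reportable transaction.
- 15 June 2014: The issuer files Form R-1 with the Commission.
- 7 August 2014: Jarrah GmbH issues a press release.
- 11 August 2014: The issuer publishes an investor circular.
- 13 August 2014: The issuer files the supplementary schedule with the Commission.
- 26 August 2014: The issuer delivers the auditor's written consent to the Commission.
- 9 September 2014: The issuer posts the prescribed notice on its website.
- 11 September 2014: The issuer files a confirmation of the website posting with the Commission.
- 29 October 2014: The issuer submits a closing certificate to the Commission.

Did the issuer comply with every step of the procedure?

Step 1 — counting 15 days from 14 June 2014 (when the transaction closes) gives a deadline of 29 June 2014; done 15 June 2014 — timely.
Step 2 — must wait 38 days from 2 July 2014 (end of the 17-day hold period, which began when Form R-1 is filed on 15 June 2014), so not before 9 August 2014; done 11 August 2014, after the minimum wait.
Step 3 — counting 60 days from 11 August 2014 (when the investor circular is published) gives a deadline of 10 October 2014; done 13 August 2014 — timely.
Step 4 — must wait 10 days from 13 August 2014 (when the supplementary schedule is filed), so not before 23 August 2014; 26 August 2014 is on or after that date.
Step 5 — counting 15 days from 26 August 2014 (when the auditor's consent is delivered) gives a deadline of 10 September 2014; completed 9 September 2014, before the deadline.
Step 6 — counting 14 days from 9 September 2014 (when the website notice is posted) gives a deadline of 23 September 2014; done 11 September 2014 — timely.
Step 7 — counting 20 days from 11 October 2014 (end of the 30-day response period, which began when the posting confirmation is filed on 11 September 2014) gives a deadline of 31 October 2014; 29 October 2014 is within that limit.

Yes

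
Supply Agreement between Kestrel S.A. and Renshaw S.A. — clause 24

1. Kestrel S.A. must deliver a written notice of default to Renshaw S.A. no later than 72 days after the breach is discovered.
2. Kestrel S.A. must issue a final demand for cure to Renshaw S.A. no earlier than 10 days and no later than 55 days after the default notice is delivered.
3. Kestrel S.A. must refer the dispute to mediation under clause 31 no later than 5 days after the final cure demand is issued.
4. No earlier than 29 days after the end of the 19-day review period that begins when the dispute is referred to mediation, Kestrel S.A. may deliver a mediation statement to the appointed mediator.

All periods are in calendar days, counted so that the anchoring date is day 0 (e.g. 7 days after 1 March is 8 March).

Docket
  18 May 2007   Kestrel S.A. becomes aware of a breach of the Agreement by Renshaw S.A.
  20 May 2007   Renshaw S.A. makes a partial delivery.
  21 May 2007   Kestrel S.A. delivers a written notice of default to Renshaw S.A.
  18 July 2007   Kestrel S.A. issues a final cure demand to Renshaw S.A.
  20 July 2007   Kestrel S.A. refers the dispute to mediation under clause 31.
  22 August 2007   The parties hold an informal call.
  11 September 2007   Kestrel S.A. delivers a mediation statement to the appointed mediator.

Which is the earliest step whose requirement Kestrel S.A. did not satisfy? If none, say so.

Step 2

Step 1 — counting 72 days from 18 May 2007 (when the breach is discovered) gives a deadline of 29 July 2007; completed 21 May 2007, before the deadline.
Step 2 — 10 and 55 days from 21 May 2007 (when the default notice is delivered) are 31 May 2007 and 15 July 2007 respectively; 18 July 2007 is 3 days past the end of the window.
Later steps need not be reached.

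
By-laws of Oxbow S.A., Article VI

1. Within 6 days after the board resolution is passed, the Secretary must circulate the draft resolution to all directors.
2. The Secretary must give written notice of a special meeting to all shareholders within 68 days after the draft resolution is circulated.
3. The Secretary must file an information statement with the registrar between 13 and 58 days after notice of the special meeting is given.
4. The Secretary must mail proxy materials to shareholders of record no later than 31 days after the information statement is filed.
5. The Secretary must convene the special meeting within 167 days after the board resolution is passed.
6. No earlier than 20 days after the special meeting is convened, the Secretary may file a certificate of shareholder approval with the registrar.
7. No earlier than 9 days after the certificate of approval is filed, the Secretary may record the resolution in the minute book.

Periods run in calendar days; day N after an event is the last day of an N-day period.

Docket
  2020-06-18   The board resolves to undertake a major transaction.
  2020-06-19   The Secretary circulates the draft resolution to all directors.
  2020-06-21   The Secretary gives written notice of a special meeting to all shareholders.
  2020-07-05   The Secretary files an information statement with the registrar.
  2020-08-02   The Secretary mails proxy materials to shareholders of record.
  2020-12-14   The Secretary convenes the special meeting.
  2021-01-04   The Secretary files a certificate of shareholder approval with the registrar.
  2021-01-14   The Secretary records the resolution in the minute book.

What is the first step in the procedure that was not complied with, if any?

Step 5

(1) due by 2020-06-18 + 6 days = 2020-06-24; completed 2020-06-19, before the deadline.
(2) due by 2020-06-19 + 68 days = 2020-08-26; completed 2020-06-21, before the deadline.
(3) the permitted window runs from 2020-06-21 + 13 = 2020-07-04 to 2020-06-21 + 58 = 2020-08-18; 2020-07-05 falls inside that range.
(4) due by 2020-07-05 + 31 days = 2020-08-05; 2020-08-02 is within that limit.
(5) due by 2020-06-18 + 167 days = 2020-12-02; done 2020-12-14 — 12 days late.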